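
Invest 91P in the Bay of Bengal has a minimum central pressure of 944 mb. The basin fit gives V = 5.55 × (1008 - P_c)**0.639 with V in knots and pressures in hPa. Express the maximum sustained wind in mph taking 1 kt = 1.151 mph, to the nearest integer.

ΔP = 1008 − 944 = 64 mb.
V ≈ 5.55 × 64^0.639 = 5.55 × 14.261 ≈ 79.148 kt.
79.148 × 1.151 ≈ 91.10 mph → 91 mph.

91 mph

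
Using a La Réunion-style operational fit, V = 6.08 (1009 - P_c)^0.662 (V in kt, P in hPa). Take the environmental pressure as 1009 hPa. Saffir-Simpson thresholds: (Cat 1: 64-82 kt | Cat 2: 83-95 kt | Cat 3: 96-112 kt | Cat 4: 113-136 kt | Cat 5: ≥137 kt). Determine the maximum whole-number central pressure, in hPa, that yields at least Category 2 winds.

Category 2 begins at V = 83 kt.
Required ΔP = (83/6.08)^(1/0.662) = 13.651^1.511 ≈ 51.85 hPa.
P_c ≤ 1009 − 51.85 = 957.15, so the highest integer P_c is 957 hPa.

957 hPa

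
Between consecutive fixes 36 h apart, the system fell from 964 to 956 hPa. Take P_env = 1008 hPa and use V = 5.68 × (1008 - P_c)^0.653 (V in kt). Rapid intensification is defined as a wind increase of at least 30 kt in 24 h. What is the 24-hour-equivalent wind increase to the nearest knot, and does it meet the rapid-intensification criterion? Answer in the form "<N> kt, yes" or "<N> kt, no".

5 kt, no

V₁: ΔP = 44, V ≈ 5.68 × 44^0.653 ≈ 67.22 kt.
V₂: ΔP = 52, V ≈ 5.68 × 52^0.653 ≈ 74.97 kt.
ΔV over 36 h = 7.75 kt → 24 h equivalent = 7.75 × 24/36 ≈ 5.17 kt.
5 kt < 30 kt ⇒ not rapid intensification.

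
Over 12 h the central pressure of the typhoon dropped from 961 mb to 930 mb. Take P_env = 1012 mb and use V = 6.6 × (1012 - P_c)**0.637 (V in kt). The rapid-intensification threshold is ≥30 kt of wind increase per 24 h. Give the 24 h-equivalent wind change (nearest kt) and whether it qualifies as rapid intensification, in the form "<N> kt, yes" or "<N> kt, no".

57 kt, yes

V₁: ΔP = 51, V ≈ 6.6 × 51^0.637 ≈ 80.77 kt.
V₂: ΔP = 82, V ≈ 6.6 × 82^0.637 ≈ 109.31 kt.
ΔV over 12 h = 28.54 kt → 24 h equivalent = 28.54 × 24/12 ≈ 57.08 kt.
57 kt ≥ 30 kt ⇒ rapid intensification.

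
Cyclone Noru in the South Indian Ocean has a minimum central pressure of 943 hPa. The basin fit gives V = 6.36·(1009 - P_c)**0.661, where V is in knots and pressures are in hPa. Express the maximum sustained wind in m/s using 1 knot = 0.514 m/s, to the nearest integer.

ΔP = 1009 − 943 = 66 hPa.
V ≈ 6.36 × 66^0.661 = 6.36 × 15.948 ≈ 101.432 kt.
101.432 × 0.514 ≈ 52.14 m/s → 52 m/s.

52 m/s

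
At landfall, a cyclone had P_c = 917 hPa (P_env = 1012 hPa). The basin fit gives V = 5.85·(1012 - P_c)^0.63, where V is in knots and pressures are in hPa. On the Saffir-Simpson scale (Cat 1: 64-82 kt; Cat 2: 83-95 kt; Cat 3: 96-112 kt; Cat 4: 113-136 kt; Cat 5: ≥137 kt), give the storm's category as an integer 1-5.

ΔP = 1012 − 917 = 95 hPa.
V ≈ 5.85 × 95^0.63 = 5.85 × 17.62 ≈ 103 kt.
103 kt falls in the Category 3 band.

3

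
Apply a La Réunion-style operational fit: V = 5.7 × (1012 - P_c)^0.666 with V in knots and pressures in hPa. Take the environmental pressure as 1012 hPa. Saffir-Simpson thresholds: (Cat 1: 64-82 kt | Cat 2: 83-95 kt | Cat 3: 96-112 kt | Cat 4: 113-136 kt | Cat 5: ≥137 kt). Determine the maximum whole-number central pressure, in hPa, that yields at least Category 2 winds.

Category 2 begins at V = 83 kt.
Required ΔP = (83/5.7)^(1/0.666) = 14.561^1.502 ≈ 55.79 hPa.
P_c ≤ 1012 − 55.79 = 956.21, so the highest integer P_c is 956 hPa.

956 hPa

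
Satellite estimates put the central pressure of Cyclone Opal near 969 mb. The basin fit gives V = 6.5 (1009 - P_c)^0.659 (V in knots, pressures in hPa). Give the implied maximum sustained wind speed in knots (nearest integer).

74 kt

ΔP = 1009 − 969 = 40 mb.
40^0.659 ≈ 11.370.
V ≈ 6.5 × 11.370 ≈ 73.9 kt.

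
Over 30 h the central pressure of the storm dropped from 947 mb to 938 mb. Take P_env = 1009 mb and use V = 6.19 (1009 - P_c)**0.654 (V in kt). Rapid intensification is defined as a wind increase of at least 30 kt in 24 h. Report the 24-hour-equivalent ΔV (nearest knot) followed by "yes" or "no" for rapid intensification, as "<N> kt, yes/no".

V₁: ΔP = 62, V ≈ 6.19 × 62^0.654 ≈ 92.03 kt.
V₂: ΔP = 71, V ≈ 6.19 × 71^0.654 ≈ 100.56 kt.
ΔV over 30 h = 8.53 kt → 24 h equivalent = 8.53 × 24/30 ≈ 6.82 kt.
7 kt < 30 kt ⇒ not rapid intensification.

7 kt, no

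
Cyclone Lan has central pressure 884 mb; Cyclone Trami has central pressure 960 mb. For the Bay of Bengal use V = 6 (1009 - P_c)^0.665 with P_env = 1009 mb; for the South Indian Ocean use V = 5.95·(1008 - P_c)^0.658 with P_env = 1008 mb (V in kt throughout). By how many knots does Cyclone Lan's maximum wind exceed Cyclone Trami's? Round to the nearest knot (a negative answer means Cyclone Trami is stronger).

Cyclone Lan: ΔP = 125; V ≈ 6 × 125^0.665 ≈ 148.80 kt.
Cyclone Trami: ΔP = 48; V ≈ 5.95 × 48^0.658 ≈ 75.99 kt.
Difference ≈ 148.80 − 75.99 = 72.81 → 73 kt.

73 kt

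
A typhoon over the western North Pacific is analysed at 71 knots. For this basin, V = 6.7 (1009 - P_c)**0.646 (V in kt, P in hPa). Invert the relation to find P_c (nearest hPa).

ΔP = (V / 6.7)^(1/0.646) = (71/6.7)^1.548.
71/6.7 = 10.597; 10.597^1.548 ≈ 38.63 hPa.
P_c = 1009 − 38.63 = 970.37 ≈ 970 hPa.

970 hPa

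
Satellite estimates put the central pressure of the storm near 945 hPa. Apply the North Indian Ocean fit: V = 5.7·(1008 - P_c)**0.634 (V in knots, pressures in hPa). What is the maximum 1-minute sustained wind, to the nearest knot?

79 kt

ΔP = 1008 − 945 = 63 hPa.
63^0.634 ≈ 13.829.
V ≈ 5.7 × 13.829 ≈ 78.8 kt.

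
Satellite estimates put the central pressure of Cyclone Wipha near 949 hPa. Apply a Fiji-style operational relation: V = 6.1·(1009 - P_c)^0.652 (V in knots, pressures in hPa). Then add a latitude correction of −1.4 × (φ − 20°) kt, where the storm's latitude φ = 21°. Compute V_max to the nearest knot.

ΔP = 1009 − 949 = 60 hPa.
60^0.652 ≈ 14.433.
V ≈ 6.1 × 14.433 ≈ 88.0 kt.
Latitude correction: −1.4 × (21 − 20) = -1.4 kt.
Corrected V ≈ 86.6 kt → 87 kt.

87 kt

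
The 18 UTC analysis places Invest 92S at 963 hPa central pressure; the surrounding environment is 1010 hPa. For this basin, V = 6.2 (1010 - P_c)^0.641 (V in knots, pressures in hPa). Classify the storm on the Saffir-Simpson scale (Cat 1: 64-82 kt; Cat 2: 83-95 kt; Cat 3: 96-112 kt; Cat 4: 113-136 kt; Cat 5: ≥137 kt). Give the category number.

1

ΔP = 1010 − 963 = 47 hPa.
V ≈ 6.2 × 47^0.641 = 6.2 × 11.80 ≈ 73 kt.
73 kt falls in the Category 1 band.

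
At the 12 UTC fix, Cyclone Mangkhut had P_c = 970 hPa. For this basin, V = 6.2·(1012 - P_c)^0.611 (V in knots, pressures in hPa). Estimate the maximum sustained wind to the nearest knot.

ΔP = 1012 − 970 = 42 hPa.
42^0.611 ≈ 9.813.
V ≈ 6.2 × 9.813 ≈ 60.8 kt.

61 kt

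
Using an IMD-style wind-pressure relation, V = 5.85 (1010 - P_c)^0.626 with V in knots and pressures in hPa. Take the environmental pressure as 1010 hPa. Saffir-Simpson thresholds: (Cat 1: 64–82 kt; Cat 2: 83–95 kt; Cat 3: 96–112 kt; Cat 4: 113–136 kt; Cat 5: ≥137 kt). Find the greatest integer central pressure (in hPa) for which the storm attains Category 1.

964 hPa

Category 1 begins at V = 64 kt.
Required ΔP = (64/5.85)^(1/0.626) = 10.940^1.597 ≈ 45.69 hPa.
P_c ≤ 1010 − 45.69 = 964.31, so the highest integer P_c is 964 hPa.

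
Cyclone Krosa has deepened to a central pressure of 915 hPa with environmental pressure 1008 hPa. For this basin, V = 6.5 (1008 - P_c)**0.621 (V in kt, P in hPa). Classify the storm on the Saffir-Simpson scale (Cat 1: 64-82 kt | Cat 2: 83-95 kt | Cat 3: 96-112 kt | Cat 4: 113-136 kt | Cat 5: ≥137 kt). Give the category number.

ΔP = 1008 − 915 = 93 hPa.
V ≈ 6.5 × 93^0.621 = 6.5 × 16.69 ≈ 108 kt.
108 kt falls in the Category 3 band.

3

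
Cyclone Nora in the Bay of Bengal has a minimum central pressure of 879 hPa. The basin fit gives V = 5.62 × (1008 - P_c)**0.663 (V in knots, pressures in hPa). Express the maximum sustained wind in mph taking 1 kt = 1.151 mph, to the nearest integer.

162 mph

ΔP = 1008 − 879 = 129 hPa.
V ≈ 5.62 × 129^0.663 = 5.62 × 25.080 ≈ 140.947 kt.
140.947 × 1.151 ≈ 162.23 mph → 162 mph.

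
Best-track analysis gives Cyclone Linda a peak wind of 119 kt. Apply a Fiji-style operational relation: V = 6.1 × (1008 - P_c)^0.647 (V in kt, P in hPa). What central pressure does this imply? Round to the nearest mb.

ΔP = (V / 6.1)^(1/0.647) = (119/6.1)^1.546.
119/6.1 = 19.508; 19.508^1.546 ≈ 98.66 mb.
P_c = 1008 − 98.66 = 909.34 ≈ 909 mb.

909 mb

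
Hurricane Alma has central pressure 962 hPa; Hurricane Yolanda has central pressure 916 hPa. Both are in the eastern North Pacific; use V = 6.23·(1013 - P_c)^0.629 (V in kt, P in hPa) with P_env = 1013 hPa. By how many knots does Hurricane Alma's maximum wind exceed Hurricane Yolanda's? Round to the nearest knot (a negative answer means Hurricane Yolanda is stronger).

-37 kt

Hurricane Alma: ΔP = 51; V ≈ 6.23 × 51^0.629 ≈ 73.88 kt.
Hurricane Yolanda: ΔP = 97; V ≈ 6.23 × 97^0.629 ≈ 110.71 kt.
Difference ≈ 73.88 − 110.71 = -36.83 → -37 kt.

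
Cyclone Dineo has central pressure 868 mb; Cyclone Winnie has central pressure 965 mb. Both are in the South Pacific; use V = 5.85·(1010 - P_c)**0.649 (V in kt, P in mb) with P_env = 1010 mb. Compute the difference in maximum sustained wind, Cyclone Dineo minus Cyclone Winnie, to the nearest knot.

77 kt

Cyclone Dineo: ΔP = 142; V ≈ 5.85 × 142^0.649 ≈ 145.88 kt.
Cyclone Winnie: ΔP = 45; V ≈ 5.85 × 45^0.649 ≈ 69.20 kt.
Difference ≈ 145.88 − 69.20 = 76.68 → 77 kt.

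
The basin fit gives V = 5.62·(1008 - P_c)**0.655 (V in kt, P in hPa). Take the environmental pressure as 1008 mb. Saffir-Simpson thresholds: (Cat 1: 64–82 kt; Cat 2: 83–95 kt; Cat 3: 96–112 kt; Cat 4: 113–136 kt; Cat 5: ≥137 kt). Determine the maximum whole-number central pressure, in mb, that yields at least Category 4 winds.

910 mb

Category 4 begins at V = 113 kt.
Required ΔP = (113/5.62)^(1/0.655) = 20.107^1.527 ≈ 97.69 mb.
P_c ≤ 1008 − 97.69 = 910.31, so the highest integer P_c is 910 mb.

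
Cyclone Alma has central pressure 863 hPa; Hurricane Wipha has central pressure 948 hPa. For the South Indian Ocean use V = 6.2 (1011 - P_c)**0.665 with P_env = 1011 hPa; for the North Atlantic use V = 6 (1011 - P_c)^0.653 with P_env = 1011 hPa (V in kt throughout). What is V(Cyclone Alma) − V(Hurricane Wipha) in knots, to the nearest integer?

Cyclone Alma: ΔP = 148; V ≈ 6.2 × 148^0.665 ≈ 172.03 kt.
Hurricane Wipha: ΔP = 63; V ≈ 6 × 63^0.653 ≈ 89.77 kt.
Difference ≈ 172.03 − 89.77 = 82.26 → 82 kt.

82 kt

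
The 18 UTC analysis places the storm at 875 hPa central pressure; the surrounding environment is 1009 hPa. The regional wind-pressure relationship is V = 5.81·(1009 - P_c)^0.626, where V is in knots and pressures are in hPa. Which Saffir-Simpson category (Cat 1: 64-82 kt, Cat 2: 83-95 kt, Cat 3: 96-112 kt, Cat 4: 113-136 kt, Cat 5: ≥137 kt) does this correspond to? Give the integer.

4

ΔP = 1009 − 875 = 134 hPa.
V ≈ 5.81 × 134^0.626 = 5.81 × 21.46 ≈ 125 kt.
125 kt falls in the Category 4 band.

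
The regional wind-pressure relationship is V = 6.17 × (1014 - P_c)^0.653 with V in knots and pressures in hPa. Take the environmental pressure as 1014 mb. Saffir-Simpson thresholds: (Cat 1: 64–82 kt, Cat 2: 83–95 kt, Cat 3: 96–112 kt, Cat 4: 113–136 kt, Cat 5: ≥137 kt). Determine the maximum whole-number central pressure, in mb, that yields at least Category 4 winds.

928 mb

Category 4 begins at V = 113 kt.
Required ΔP = (113/6.17)^(1/0.653) = 18.314^1.531 ≈ 85.87 mb.
P_c ≤ 1014 − 85.87 = 928.13, so the highest integer P_c is 928 mb.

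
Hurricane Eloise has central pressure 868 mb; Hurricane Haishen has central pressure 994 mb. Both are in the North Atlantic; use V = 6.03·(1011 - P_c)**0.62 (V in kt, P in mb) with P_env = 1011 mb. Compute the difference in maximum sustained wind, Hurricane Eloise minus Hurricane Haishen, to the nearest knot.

Hurricane Eloise: ΔP = 143; V ≈ 6.03 × 143^0.62 ≈ 130.81 kt.
Hurricane Haishen: ΔP = 17; V ≈ 6.03 × 17^0.62 ≈ 34.93 kt.
Difference ≈ 130.81 − 34.93 = 95.88 → 96 kt.

96 kt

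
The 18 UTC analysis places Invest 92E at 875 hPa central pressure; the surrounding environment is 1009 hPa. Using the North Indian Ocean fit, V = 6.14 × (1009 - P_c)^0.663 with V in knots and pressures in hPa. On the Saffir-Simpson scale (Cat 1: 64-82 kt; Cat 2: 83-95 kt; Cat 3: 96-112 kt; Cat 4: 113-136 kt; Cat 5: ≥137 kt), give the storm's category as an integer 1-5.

5

ΔP = 1009 − 875 = 134 hPa.
V ≈ 6.14 × 134^0.663 = 6.14 × 25.72 ≈ 158 kt.
158 kt falls in the Category 5 band.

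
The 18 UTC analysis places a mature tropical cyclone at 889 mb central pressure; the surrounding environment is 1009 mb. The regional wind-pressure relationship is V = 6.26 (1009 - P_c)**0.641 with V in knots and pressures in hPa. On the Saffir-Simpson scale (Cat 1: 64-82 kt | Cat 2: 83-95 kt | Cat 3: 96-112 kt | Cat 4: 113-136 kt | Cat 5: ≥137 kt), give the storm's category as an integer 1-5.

ΔP = 1009 − 889 = 120 mb.
V ≈ 6.26 × 120^0.641 = 6.26 × 21.52 ≈ 135 kt.
135 kt falls in the Category 4 band.

4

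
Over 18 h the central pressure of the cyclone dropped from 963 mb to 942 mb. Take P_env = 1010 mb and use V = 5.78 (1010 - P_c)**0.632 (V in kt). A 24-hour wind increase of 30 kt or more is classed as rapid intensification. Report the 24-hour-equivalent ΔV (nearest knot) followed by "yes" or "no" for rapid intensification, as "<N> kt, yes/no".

V₁: ΔP = 47, V ≈ 5.78 × 47^0.632 ≈ 65.87 kt.
V₂: ΔP = 68, V ≈ 5.78 × 68^0.632 ≈ 83.19 kt.
ΔV over 18 h = 17.32 kt → 24 h equivalent = 17.32 × 24/18 ≈ 23.09 kt.
23 kt < 30 kt ⇒ not rapid intensification.

23 kt, no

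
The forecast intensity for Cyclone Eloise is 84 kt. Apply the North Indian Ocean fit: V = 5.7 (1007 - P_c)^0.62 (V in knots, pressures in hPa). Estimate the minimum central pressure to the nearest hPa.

930 hPa

ΔP = (V / 5.7)^(1/0.62) = (84/5.7)^1.613.
84/5.7 = 14.737; 14.737^1.613 ≈ 76.65 hPa.
P_c = 1007 − 76.65 = 930.35 ≈ 930 hPa.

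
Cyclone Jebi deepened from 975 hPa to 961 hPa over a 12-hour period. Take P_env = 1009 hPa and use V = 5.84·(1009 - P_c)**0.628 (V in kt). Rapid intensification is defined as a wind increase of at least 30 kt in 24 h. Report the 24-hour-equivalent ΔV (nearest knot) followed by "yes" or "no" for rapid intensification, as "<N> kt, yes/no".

V₁: ΔP = 34, V ≈ 5.84 × 34^0.628 ≈ 53.48 kt.
V₂: ΔP = 48, V ≈ 5.84 × 48^0.628 ≈ 66.41 kt.
ΔV over 12 h = 12.93 kt → 24 h equivalent = 12.93 × 24/12 ≈ 25.86 kt.
26 kt < 30 kt ⇒ not rapid intensification.

26 kt, no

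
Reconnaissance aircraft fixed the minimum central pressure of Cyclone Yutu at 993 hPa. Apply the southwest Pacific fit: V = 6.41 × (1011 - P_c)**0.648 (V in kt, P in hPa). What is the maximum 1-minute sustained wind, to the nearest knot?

42 kt

ΔP = 1011 − 993 = 18 hPa.
18^0.648 ≈ 6.508.
V ≈ 6.41 × 6.508 ≈ 41.7 kt.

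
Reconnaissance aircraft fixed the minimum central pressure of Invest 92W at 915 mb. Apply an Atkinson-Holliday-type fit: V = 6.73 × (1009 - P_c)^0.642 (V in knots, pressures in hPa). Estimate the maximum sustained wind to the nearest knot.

ΔP = 1009 − 915 = 94 mb.
94^0.642 ≈ 18.482.
V ≈ 6.73 × 18.482 ≈ 124.4 kt.

124 kt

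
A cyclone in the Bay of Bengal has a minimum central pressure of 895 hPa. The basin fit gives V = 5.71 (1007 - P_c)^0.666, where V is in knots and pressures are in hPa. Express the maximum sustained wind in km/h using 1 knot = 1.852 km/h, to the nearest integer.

ΔP = 1007 − 895 = 112 hPa.
V ≈ 5.71 × 112^0.666 = 5.71 × 23.162 ≈ 132.256 kt.
132.256 × 1.852 ≈ 244.94 km/h → 245 km/h.

245 km/h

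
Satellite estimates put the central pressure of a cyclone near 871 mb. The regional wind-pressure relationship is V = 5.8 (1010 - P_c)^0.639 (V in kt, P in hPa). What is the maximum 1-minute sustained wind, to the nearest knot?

136 kt

ΔP = 1010 − 871 = 139 mb.
139^0.639 ≈ 23.409.
V ≈ 5.8 × 23.409 ≈ 135.8 kt.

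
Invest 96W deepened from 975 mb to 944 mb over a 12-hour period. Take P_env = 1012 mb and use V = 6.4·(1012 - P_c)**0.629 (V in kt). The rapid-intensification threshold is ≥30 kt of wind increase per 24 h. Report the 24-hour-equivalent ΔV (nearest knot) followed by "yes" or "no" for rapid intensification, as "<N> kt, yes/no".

V₁: ΔP = 37, V ≈ 6.4 × 37^0.629 ≈ 62.03 kt.
V₂: ΔP = 68, V ≈ 6.4 × 68^0.629 ≈ 90.96 kt.
ΔV over 12 h = 28.93 kt → 24 h equivalent = 28.93 × 24/12 ≈ 57.86 kt.
58 kt ≥ 30 kt ⇒ rapid intensification.

58 kt, yes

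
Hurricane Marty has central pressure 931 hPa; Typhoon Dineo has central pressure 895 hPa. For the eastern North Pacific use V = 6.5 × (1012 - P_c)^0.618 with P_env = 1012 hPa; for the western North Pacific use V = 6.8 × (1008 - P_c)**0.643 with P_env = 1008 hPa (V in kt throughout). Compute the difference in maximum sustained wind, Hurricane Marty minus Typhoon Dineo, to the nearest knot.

-44 kt

Hurricane Marty: ΔP = 81; V ≈ 6.5 × 81^0.618 ≈ 98.26 kt.
Typhoon Dineo: ΔP = 113; V ≈ 6.8 × 113^0.643 ≈ 142.11 kt.
Difference ≈ 98.26 − 142.11 = -43.85 → -44 kt.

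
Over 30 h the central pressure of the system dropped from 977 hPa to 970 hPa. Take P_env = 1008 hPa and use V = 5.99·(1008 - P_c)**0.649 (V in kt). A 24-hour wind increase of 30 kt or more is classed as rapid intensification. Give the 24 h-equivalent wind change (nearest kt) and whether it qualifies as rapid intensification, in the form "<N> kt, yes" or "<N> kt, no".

V₁: ΔP = 31, V ≈ 5.99 × 31^0.649 ≈ 55.63 kt.
V₂: ΔP = 38, V ≈ 5.99 × 38^0.649 ≈ 63.49 kt.
ΔV over 30 h = 7.86 kt → 24 h equivalent = 7.86 × 24/30 ≈ 6.29 kt.
6 kt < 30 kt ⇒ not rapid intensification.

6 kt, no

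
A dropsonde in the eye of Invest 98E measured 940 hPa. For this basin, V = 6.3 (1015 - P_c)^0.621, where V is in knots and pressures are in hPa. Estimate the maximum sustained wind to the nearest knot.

ΔP = 1015 − 940 = 75 hPa.
75^0.621 ≈ 14.602.
V ≈ 6.3 × 14.602 ≈ 92.0 kt.

92 kt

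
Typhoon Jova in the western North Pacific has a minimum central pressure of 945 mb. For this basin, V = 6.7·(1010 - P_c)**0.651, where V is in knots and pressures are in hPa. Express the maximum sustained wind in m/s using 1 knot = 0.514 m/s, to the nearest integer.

52 m/s

ΔP = 1010 − 945 = 65 mb.
V ≈ 6.7 × 65^0.651 = 6.7 × 15.143 ≈ 101.457 kt.
101.457 × 0.514 ≈ 52.15 m/s → 52 m/s.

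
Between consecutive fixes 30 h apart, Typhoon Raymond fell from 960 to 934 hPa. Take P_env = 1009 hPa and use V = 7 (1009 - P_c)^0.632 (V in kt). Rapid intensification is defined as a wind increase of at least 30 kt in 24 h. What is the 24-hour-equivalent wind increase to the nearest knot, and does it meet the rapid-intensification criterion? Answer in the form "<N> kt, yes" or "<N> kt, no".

20 kt, no

V₁: ΔP = 49, V ≈ 7 × 49^0.632 ≈ 81.90 kt.
V₂: ΔP = 75, V ≈ 7 × 75^0.632 ≈ 107.19 kt.
ΔV over 30 h = 25.29 kt → 24 h equivalent = 25.29 × 24/30 ≈ 20.23 kt.
20 kt < 30 kt ⇒ not rapid intensification.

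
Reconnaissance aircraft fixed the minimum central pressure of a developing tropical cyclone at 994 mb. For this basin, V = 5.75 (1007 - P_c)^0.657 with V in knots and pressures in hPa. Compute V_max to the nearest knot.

31 kt

ΔP = 1007 − 994 = 13 mb.
13^0.657 ≈ 5.393.
V ≈ 5.75 × 5.393 ≈ 31.0 kt.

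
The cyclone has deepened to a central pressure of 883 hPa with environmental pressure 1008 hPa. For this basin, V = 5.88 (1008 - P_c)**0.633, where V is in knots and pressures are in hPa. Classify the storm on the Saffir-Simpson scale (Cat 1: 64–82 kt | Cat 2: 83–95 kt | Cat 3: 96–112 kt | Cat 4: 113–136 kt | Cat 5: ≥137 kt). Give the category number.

ΔP = 1008 − 883 = 125 hPa.
V ≈ 5.88 × 125^0.633 = 5.88 × 21.25 ≈ 125 kt.
125 kt falls in the Category 4 band.

4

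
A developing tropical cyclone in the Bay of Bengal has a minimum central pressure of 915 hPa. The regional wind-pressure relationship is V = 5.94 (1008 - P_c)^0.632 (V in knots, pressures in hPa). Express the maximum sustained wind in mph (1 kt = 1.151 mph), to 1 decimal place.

119.9 mph

ΔP = 1008 − 915 = 93 hPa.
V ≈ 5.94 × 93^0.632 = 5.94 × 17.542 ≈ 104.200 kt.
104.200 × 1.151 ≈ 119.93 mph → 119.9 mph.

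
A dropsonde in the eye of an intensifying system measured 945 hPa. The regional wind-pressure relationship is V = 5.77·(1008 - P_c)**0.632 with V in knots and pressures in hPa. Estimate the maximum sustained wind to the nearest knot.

79 kt

ΔP = 1008 − 945 = 63 hPa.
63^0.632 ≈ 13.715.
V ≈ 5.77 × 13.715 ≈ 79.1 kt.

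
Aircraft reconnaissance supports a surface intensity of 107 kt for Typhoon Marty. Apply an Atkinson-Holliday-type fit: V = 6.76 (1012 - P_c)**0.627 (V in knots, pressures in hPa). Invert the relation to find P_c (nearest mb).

ΔP = (V / 6.76)^(1/0.627) = (107/6.76)^1.595.
107/6.76 = 15.828; 15.828^1.595 ≈ 81.84 mb.
P_c = 1012 − 81.84 = 930.16 ≈ 930 mb.

930 mb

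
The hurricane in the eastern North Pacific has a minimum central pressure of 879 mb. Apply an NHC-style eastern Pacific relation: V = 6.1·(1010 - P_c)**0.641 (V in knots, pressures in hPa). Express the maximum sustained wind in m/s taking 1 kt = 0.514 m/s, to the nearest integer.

ΔP = 1010 − 879 = 131 mb.
V ≈ 6.1 × 131^0.641 = 6.1 × 22.760 ≈ 138.836 kt.
138.836 × 0.514 ≈ 71.36 m/s → 71 m/s.

71 m/s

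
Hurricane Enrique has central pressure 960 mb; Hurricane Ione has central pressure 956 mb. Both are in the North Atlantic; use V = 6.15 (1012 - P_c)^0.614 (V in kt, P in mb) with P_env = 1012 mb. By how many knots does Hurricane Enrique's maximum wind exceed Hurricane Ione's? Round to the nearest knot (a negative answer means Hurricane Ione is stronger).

-3 kt

Hurricane Enrique: ΔP = 52; V ≈ 6.15 × 52^0.614 ≈ 69.58 kt.
Hurricane Ione: ΔP = 56; V ≈ 6.15 × 56^0.614 ≈ 72.82 kt.
Difference ≈ 69.58 − 72.82 = -3.24 → -3 kt.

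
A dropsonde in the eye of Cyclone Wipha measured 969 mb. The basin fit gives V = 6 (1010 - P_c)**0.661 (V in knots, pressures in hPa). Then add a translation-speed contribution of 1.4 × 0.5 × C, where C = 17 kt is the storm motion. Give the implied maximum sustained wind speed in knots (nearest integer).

82 kt

ΔP = 1010 − 969 = 41 mb.
41^0.661 ≈ 11.643.
V ≈ 6 × 11.643 ≈ 69.9 kt.
Translation term: 1.4 × 0.5 × 17 = 11.9 kt.
Corrected V ≈ 81.8 kt → 82 kt.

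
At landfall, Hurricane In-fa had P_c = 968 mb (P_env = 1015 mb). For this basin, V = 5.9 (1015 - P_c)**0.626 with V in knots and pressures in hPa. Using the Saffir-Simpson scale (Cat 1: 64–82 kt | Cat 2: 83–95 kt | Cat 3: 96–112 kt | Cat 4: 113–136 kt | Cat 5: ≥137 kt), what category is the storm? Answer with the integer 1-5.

ΔP = 1015 − 968 = 47 mb.
V ≈ 5.9 × 47^0.626 = 5.9 × 11.14 ≈ 66 kt.
66 kt falls in the Category 1 band.

1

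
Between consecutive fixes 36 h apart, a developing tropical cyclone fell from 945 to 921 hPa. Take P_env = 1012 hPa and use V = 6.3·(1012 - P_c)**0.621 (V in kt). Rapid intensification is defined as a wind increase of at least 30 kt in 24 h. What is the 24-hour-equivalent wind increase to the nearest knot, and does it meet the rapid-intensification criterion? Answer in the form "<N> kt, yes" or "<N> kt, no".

V₁: ΔP = 67, V ≈ 6.3 × 67^0.621 ≈ 85.77 kt.
V₂: ΔP = 91, V ≈ 6.3 × 91^0.621 ≈ 103.73 kt.
ΔV over 36 h = 17.96 kt → 24 h equivalent = 17.96 × 24/36 ≈ 11.97 kt.
12 kt < 30 kt ⇒ not rapid intensification.

12 kt, no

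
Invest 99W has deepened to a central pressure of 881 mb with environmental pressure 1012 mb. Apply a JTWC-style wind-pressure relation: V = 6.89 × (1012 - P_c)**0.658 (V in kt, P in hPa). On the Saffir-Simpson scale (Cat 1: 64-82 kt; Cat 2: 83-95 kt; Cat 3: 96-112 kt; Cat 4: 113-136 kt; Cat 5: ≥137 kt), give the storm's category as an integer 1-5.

ΔP = 1012 − 881 = 131 mb.
V ≈ 6.89 × 131^0.658 = 6.89 × 24.73 ≈ 170 kt.
170 kt falls in the Category 5 band.

5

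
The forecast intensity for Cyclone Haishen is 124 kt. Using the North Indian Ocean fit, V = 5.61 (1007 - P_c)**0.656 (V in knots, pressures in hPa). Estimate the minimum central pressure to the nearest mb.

ΔP = (V / 5.61)^(1/0.656) = (124/5.61)^1.524.
124/5.61 = 22.103; 22.103^1.524 ≈ 112.07 mb.
P_c = 1007 − 112.07 = 894.93 ≈ 895 mb.

895 mb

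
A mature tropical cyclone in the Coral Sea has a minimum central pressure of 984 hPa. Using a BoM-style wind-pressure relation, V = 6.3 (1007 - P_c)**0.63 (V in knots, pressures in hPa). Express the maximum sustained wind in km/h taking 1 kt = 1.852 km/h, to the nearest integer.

84 km/h

ΔP = 1007 − 984 = 23 hPa.
V ≈ 6.3 × 23^0.63 = 6.3 × 7.209 ≈ 45.418 kt.
45.418 × 1.852 ≈ 84.11 km/h → 84 km/h.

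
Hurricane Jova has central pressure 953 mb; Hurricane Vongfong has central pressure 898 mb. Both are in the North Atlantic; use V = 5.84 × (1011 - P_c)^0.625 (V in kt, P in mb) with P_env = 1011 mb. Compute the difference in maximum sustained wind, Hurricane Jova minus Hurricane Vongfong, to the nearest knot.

Hurricane Jova: ΔP = 58; V ≈ 5.84 × 58^0.625 ≈ 73.88 kt.
Hurricane Vongfong: ΔP = 113; V ≈ 5.84 × 113^0.625 ≈ 112.10 kt.
Difference ≈ 73.88 − 112.10 = -38.22 → -38 kt.

-38 kt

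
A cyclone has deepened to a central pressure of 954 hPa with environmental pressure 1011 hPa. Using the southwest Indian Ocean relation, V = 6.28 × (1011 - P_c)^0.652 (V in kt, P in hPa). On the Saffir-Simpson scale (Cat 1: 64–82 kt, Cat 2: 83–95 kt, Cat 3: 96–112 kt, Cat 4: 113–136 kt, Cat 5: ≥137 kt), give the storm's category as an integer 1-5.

2

ΔP = 1011 − 954 = 57 hPa.
V ≈ 6.28 × 57^0.652 = 6.28 × 13.96 ≈ 88 kt.
88 kt falls in the Category 2 band.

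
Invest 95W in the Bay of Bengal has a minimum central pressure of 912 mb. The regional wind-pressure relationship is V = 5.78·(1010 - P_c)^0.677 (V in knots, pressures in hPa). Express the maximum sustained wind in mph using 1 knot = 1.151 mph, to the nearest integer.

ΔP = 1010 − 912 = 98 mb.
V ≈ 5.78 × 98^0.677 = 5.78 × 22.287 ≈ 128.821 kt.
128.821 × 1.151 ≈ 148.27 mph → 148 mph.

148 mph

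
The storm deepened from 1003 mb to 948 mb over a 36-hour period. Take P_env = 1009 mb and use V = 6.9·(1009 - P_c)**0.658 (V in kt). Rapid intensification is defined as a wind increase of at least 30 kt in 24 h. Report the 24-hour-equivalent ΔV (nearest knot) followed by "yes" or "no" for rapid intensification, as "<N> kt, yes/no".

54 kt, yes

V₁: ΔP = 6, V ≈ 6.9 × 6^0.658 ≈ 22.43 kt.
V₂: ΔP = 61, V ≈ 6.9 × 61^0.658 ≈ 103.18 kt.
ΔV over 36 h = 80.75 kt → 24 h equivalent = 80.75 × 24/36 ≈ 53.83 kt.
54 kt ≥ 30 kt ⇒ rapid intensification.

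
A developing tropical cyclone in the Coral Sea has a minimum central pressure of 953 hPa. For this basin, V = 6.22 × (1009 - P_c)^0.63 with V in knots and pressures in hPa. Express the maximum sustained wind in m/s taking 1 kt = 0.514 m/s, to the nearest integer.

ΔP = 1009 − 953 = 56 hPa.
V ≈ 6.22 × 56^0.63 = 6.22 × 12.629 ≈ 78.550 kt.
78.550 × 0.514 ≈ 40.37 m/s → 40 m/s.

40 m/s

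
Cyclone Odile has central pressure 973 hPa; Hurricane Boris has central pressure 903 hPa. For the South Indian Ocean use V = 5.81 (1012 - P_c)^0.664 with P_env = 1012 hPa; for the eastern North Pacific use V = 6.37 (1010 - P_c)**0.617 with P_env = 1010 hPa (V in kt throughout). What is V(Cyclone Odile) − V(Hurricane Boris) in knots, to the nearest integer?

-48 kt

Cyclone Odile: ΔP = 39; V ≈ 5.81 × 39^0.664 ≈ 66.17 kt.
Hurricane Boris: ΔP = 107; V ≈ 6.37 × 107^0.617 ≈ 113.83 kt.
Difference ≈ 66.17 − 113.83 = -47.66 → -48 kt.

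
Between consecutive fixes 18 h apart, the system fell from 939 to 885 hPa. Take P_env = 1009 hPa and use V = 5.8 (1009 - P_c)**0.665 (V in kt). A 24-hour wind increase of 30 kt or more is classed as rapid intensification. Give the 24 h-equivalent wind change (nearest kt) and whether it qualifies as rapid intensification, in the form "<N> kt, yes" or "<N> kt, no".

V₁: ΔP = 70, V ≈ 5.8 × 70^0.665 ≈ 97.82 kt.
V₂: ΔP = 124, V ≈ 5.8 × 124^0.665 ≈ 143.07 kt.
ΔV over 18 h = 45.25 kt → 24 h equivalent = 45.25 × 24/18 ≈ 60.33 kt.
60 kt ≥ 30 kt ⇒ rapid intensification.

60 kt, yes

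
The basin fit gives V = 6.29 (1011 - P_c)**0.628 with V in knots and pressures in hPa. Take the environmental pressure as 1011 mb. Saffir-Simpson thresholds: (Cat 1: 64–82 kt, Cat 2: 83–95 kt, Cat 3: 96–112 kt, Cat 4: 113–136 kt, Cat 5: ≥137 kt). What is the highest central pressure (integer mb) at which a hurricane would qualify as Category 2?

Category 2 begins at V = 83 kt.
Required ΔP = (83/6.29)^(1/0.628) = 13.196^1.592 ≈ 60.83 mb.
P_c ≤ 1011 − 60.83 = 950.17, so the highest integer P_c is 950 mb.

950 mb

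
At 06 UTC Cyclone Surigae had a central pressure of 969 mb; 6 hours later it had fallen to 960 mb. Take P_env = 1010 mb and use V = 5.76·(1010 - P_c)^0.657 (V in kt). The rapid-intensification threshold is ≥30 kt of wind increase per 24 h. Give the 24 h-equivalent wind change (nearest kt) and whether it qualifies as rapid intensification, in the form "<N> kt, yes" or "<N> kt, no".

V₁: ΔP = 41, V ≈ 5.76 × 41^0.657 ≈ 66.07 kt.
V₂: ΔP = 50, V ≈ 5.76 × 50^0.657 ≈ 75.27 kt.
ΔV over 6 h = 9.20 kt → 24 h equivalent = 9.20 × 24/6 ≈ 36.80 kt.
37 kt ≥ 30 kt ⇒ rapid intensification.

37 kt, yes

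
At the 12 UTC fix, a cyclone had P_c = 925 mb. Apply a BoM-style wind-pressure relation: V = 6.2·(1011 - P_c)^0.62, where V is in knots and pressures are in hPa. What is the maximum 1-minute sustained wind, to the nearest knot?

98 kt

ΔP = 1011 − 925 = 86 mb.
86^0.62 ≈ 15.827.
V ≈ 6.2 × 15.827 ≈ 98.1 kt.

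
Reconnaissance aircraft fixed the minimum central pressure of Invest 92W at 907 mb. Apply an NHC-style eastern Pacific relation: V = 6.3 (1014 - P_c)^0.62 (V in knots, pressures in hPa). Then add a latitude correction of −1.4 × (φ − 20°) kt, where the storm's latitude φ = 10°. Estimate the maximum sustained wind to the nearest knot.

128 kt

ΔP = 1014 − 907 = 107 mb.
107^0.62 ≈ 18.122.
V ≈ 6.3 × 18.122 ≈ 114.2 kt.
Latitude correction: −1.4 × (10 − 20) = 14 kt.
Corrected V ≈ 128.2 kt → 128 kt.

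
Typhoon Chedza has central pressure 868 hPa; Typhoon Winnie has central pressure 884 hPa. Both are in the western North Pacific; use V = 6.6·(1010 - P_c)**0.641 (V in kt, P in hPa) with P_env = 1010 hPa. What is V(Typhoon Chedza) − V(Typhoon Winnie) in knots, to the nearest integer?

Typhoon Chedza: ΔP = 142; V ≈ 6.6 × 142^0.641 ≈ 158.18 kt.
Typhoon Winnie: ΔP = 126; V ≈ 6.6 × 126^0.641 ≈ 146.51 kt.
Difference ≈ 158.18 − 146.51 = 11.67 → 12 kt.

12 kt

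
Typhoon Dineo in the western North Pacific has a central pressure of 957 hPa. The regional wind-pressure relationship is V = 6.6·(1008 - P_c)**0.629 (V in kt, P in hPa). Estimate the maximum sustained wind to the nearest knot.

ΔP = 1008 − 957 = 51 hPa.
51^0.629 ≈ 11.859.
V ≈ 6.6 × 11.859 ≈ 78.3 kt.

78 kt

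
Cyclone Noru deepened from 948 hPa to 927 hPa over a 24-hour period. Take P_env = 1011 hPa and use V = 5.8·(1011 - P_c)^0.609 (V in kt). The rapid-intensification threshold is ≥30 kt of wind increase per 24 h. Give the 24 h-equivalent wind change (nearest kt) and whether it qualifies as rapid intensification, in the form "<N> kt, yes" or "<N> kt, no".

14 kt, no

V₁: ΔP = 63, V ≈ 5.8 × 63^0.609 ≈ 72.31 kt.
V₂: ΔP = 84, V ≈ 5.8 × 84^0.609 ≈ 86.16 kt.
ΔV over 24 h = 13.85 kt → 24 h equivalent = 13.85 × 24/24 ≈ 13.85 kt.
14 kt < 30 kt ⇒ not rapid intensification.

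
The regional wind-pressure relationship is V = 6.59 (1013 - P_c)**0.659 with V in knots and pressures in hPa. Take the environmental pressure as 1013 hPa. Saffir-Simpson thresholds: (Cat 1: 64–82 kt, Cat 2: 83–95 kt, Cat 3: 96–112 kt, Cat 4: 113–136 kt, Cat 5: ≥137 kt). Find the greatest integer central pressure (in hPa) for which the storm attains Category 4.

938 hPa

Category 4 begins at V = 113 kt.
Required ΔP = (113/6.59)^(1/0.659) = 17.147^1.517 ≈ 74.62 hPa.
P_c ≤ 1013 − 74.62 = 938.38, so the highest integer P_c is 938 hPa.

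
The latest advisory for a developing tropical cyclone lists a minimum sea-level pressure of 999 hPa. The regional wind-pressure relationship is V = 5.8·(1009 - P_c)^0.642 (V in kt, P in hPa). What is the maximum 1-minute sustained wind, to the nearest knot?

25 kt

ΔP = 1009 − 999 = 10 hPa.
10^0.642 ≈ 4.385.
V ≈ 5.8 × 4.385 ≈ 25.4 kt.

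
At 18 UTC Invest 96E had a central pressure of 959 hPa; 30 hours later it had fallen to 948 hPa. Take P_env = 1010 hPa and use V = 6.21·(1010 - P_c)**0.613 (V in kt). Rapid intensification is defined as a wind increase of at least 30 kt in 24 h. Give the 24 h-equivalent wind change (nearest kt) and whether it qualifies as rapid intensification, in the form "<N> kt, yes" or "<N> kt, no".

V₁: ΔP = 51, V ≈ 6.21 × 51^0.613 ≈ 69.16 kt.
V₂: ΔP = 62, V ≈ 6.21 × 62^0.613 ≈ 77.95 kt.
ΔV over 30 h = 8.79 kt → 24 h equivalent = 8.79 × 24/30 ≈ 7.03 kt.
7 kt < 30 kt ⇒ not rapid intensification.

7 kt, no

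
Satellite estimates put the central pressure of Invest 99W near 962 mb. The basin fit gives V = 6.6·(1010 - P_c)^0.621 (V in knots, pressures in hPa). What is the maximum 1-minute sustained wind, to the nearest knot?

ΔP = 1010 − 962 = 48 mb.
48^0.621 ≈ 11.068.
V ≈ 6.6 × 11.068 ≈ 73.0 kt.

73 kt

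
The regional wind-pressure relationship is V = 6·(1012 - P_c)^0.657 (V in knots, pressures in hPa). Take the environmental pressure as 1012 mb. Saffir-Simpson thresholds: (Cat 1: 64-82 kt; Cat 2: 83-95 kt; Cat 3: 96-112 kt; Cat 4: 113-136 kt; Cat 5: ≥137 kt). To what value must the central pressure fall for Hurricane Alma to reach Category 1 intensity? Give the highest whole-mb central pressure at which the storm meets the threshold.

Category 1 begins at V = 64 kt.
Required ΔP = (64/6)^(1/0.657) = 10.667^1.522 ≈ 36.71 mb.
P_c ≤ 1012 − 36.71 = 975.29, so the highest integer P_c is 975 mb.

975 mb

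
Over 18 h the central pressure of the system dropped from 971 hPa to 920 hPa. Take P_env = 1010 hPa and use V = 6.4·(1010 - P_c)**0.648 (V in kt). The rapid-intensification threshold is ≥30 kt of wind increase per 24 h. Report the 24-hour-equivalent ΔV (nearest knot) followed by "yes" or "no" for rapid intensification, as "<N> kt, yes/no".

66 kt, yes

V₁: ΔP = 39, V ≈ 6.4 × 39^0.648 ≈ 68.74 kt.
V₂: ΔP = 90, V ≈ 6.4 × 90^0.648 ≈ 118.18 kt.
ΔV over 18 h = 49.44 kt → 24 h equivalent = 49.44 × 24/18 ≈ 65.92 kt.
66 kt ≥ 30 kt ⇒ rapid intensification.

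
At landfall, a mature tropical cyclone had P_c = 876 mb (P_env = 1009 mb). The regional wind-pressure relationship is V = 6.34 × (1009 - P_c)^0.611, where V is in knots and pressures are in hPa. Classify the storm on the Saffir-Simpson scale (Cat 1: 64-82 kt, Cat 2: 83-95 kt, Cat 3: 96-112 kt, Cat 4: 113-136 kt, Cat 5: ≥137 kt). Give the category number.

4

ΔP = 1009 − 876 = 133 mb.
V ≈ 6.34 × 133^0.611 = 6.34 × 19.85 ≈ 126 kt.
126 kt falls in the Category 4 band.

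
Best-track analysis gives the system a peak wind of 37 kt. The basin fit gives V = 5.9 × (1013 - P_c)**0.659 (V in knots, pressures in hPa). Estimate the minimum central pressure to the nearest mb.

ΔP = (V / 5.9)^(1/0.659) = (37/5.9)^1.517.
37/5.9 = 6.271; 6.271^1.517 ≈ 16.22 mb.
P_c = 1013 − 16.22 = 996.78 ≈ 997 mb.

997 mb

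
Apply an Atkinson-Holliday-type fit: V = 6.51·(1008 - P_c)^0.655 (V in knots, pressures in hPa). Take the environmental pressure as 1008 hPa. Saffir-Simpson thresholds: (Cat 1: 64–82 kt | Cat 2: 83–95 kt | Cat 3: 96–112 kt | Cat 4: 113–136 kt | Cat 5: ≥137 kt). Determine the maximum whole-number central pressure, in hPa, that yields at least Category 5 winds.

903 hPa

Category 5 begins at V = 137 kt.
Required ΔP = (137/6.51)^(1/0.655) = 21.045^1.527 ≈ 104.73 hPa.
P_c ≤ 1008 − 104.73 = 903.27, so the highest integer P_c is 903 hPa.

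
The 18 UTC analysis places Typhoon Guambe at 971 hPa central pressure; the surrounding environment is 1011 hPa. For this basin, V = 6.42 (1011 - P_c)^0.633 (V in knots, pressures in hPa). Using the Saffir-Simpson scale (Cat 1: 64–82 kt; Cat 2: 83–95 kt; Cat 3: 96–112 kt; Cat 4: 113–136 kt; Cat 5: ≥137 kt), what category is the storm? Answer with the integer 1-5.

ΔP = 1011 − 971 = 40 hPa.
V ≈ 6.42 × 40^0.633 = 6.42 × 10.33 ≈ 66 kt.
66 kt falls in the Category 1 band.

1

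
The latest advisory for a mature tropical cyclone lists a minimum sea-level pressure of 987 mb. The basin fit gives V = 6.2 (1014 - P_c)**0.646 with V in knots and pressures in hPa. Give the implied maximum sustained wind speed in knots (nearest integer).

52 kt

ΔP = 1014 − 987 = 27 mb.
27^0.646 ≈ 8.407.
V ≈ 6.2 × 8.407 ≈ 52.1 kt.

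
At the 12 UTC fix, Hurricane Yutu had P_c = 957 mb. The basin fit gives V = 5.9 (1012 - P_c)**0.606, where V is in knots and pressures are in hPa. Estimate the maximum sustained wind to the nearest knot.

ΔP = 1012 − 957 = 55 mb.
55^0.606 ≈ 11.341.
V ≈ 5.9 × 11.341 ≈ 66.9 kt.

67 kt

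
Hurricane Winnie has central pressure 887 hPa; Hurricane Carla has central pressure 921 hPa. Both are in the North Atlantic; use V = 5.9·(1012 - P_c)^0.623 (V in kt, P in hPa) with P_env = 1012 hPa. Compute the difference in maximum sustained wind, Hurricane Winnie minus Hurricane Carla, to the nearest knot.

21 kt

Hurricane Winnie: ΔP = 125; V ≈ 5.9 × 125^0.623 ≈ 119.46 kt.
Hurricane Carla: ΔP = 91; V ≈ 5.9 × 91^0.623 ≈ 98.02 kt.
Difference ≈ 119.46 − 98.02 = 21.44 → 21 kt.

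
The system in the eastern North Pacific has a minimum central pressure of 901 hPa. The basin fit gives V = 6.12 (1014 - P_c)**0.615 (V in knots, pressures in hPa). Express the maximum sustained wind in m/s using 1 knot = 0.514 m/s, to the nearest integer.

58 m/s

ΔP = 1014 − 901 = 113 hPa.
V ≈ 6.12 × 113^0.615 = 6.12 × 18.308 ≈ 112.046 kt.
112.046 × 0.514 ≈ 57.59 m/s → 58 m/s.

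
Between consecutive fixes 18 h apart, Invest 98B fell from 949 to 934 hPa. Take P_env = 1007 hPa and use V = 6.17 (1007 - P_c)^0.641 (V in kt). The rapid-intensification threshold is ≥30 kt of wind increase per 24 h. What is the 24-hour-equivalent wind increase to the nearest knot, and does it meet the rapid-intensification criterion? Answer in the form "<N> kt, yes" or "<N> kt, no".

V₁: ΔP = 58, V ≈ 6.17 × 58^0.641 ≈ 83.30 kt.
V₂: ΔP = 73, V ≈ 6.17 × 73^0.641 ≈ 96.53 kt.
ΔV over 18 h = 13.23 kt → 24 h equivalent = 13.23 × 24/18 ≈ 17.64 kt.
18 kt < 30 kt ⇒ not rapid intensification.

18 kt, no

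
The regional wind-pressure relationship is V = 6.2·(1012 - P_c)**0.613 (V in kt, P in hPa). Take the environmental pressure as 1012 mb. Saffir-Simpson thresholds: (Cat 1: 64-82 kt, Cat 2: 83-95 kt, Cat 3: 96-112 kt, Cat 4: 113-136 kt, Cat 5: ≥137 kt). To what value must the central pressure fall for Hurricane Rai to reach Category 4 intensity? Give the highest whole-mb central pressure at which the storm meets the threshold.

898 mb

Category 4 begins at V = 113 kt.
Required ΔP = (113/6.2)^(1/0.613) = 18.226^1.631 ≈ 113.92 mb.
P_c ≤ 1012 − 113.92 = 898.08, so the highest integer P_c is 898 mb.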